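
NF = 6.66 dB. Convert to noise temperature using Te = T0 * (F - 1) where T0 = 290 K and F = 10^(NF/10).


NF_lin = 10^(6.66/10) = 4.634469
Te = 290 * (4.634469 - 1) = 1054.0 K

1054.0 K


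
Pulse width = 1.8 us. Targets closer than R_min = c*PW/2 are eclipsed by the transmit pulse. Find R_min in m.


R_min = 3e8 * 1.8e-6 / 2 = 270.0 m

270.0 m


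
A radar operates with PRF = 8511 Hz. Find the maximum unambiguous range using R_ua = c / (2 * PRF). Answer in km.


R_ua = 3e8 / (2 * 8511) = 17624.3 m = 17.6 km

17.6 km


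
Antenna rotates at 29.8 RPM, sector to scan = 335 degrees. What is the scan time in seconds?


t = 335 / (29.8 * 360) * 60 = 1.87 s

1.87 s


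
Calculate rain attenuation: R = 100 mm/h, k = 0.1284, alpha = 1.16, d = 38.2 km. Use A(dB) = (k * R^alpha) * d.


gamma = 0.1284 * 100^1.16 = 26.826562 dB/km
A = 26.826562 * 38.2 = 1024.77 dB

1024.77 dB


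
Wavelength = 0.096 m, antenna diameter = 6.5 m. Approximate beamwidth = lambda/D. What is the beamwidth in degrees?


BW_rad = 0.096 / 6.5 = 0.014769
BW_deg = 0.85 degrees

0.85 degrees


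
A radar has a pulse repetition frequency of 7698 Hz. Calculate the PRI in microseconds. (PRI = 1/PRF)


PRI = 1/7698 = 0.0001299039 s = 129.9 us

129.9 us


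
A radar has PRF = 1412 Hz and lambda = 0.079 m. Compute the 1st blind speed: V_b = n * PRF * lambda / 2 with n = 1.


V_blind = 1 * 1412 * 0.079 / 2 = 55.8 m/s

55.8 m/s


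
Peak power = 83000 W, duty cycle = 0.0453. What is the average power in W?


P_avg = 83000 * 0.0453 = 3759.9 W

3759.9 W


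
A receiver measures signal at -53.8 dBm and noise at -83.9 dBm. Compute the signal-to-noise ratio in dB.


SNR = -53.8 - (-83.9) = 30.1 dB

30.1 dB


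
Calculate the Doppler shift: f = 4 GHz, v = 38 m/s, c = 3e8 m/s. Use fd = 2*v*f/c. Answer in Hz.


fd = 2 * 38 * 4000000000.0 / 3e8 = 1013.3 Hz

1013.3 Hz


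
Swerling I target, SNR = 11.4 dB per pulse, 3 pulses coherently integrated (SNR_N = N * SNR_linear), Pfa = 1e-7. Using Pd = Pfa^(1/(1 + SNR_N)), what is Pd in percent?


SNR_lin = 10^(11.4/10) = 13.80384
SNR_N = 3 * 13.80384 = 41.41152
1/(1 + SNR_N) = 1/42.41152 = 0.0235785
Pd = (1e-7)^0.0235785 = 0.68383
Pd = 68.4%

68.4%


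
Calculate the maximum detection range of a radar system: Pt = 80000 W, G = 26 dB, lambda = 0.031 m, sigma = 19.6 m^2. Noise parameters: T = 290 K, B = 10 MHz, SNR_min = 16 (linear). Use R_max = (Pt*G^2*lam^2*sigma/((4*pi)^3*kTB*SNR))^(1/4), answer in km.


G_lin = 10^(26/10) = 398.107171
R^4 = 80000 * 398.107171^2 * 0.031^2 * 19.6 / ((4*pi)^3 * 1.38e-23 * 290 * 10000000.0 * 16)
R^4 = 1.8795e17 m^4
R_max = (1.8795e17)^(1/4) = 20821.4 m = 20.8 km

20.8 km


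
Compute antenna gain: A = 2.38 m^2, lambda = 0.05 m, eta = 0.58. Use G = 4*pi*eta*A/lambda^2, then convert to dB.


G_linear = 4*pi*0.58*2.38/0.05^2 = 6938.65
G_dB = 10*log10(6938.65) = 38.4 dB

38.4 dB


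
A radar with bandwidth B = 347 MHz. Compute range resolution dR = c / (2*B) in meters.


dR = 3e8 / (2 * 347000000.0) = 0.43 m

0.43 m


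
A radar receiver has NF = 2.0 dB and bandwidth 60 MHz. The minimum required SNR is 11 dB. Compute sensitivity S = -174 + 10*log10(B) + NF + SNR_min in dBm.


10*log10(60000000.0) = 77.78
S = -174 + 77.78 + 2.0 + 11 = -83.2 dBm

-83.2 dBm


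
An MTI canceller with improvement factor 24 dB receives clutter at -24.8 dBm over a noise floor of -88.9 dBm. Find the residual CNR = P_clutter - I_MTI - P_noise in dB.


CNR = -24.8 - 24 - (-88.9) = 40.1 dB

40.1 dB


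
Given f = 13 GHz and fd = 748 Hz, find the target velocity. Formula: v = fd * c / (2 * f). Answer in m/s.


v = 748 * 3e8 / (2 * 13000000000.0) = 8.6 m/s

8.6 m/s


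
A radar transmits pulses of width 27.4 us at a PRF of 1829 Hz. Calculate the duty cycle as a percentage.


DC = 27.4e-6 * 1829 * 100 = 5.01%

5.01%


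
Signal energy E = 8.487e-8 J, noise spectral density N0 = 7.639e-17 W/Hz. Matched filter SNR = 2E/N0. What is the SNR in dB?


SNR_lin = 2 * 8.487e-8 / 7.639e-17 = 2.222e9
SNR_dB = 10*log10(2.222e9) = 93.5 dB

93.5 dB


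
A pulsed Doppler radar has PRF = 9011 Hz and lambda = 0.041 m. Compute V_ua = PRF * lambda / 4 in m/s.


V_ua = 9011 * 0.041 / 4 = 92.4 m/s

92.4 m/s


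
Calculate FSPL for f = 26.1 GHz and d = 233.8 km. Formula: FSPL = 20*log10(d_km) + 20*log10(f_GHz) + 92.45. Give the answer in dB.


20*log10(233.8) = 47.38
20*log10(26.1) = 28.33
FSPL = 168.2 dB

168.2 dB


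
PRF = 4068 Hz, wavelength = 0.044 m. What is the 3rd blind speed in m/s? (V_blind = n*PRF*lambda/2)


V_blind = 3 * 4068 * 0.044 / 2 = 268.5 m/s

268.5 m/s


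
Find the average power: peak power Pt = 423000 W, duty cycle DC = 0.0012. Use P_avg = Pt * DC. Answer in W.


P_avg = 423000 * 0.0012 = 507.6 W

507.6 W


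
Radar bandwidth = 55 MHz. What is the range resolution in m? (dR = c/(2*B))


dR = 3e8 / (2 * 55000000.0) = 2.73 m

2.73 m


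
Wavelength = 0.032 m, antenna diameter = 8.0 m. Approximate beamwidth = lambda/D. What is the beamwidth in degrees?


BW_rad = 0.032 / 8.0 = 0.004
BW_deg = 0.23 degrees

0.23 degrees


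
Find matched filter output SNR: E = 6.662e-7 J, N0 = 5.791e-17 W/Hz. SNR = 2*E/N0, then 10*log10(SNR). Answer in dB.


SNR_lin = 2 * 6.662e-7 / 5.791e-17 = 2.301e10
SNR_dB = 10*log10(2.301e10) = 103.6 dB

103.6 dB


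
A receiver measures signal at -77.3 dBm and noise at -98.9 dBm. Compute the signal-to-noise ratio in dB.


SNR = -77.3 - (-98.9) = 21.6 dB

21.6 dB


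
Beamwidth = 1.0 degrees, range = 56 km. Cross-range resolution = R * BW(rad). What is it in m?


BW_rad = 0.017453293
CR = 56000 * 0.017453293 = 977.4 m

977.4 m


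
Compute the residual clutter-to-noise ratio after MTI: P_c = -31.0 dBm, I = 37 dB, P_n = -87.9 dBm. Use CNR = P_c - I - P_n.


CNR = -31.0 - 37 - (-87.9) = 19.9 dB

19.9 dB


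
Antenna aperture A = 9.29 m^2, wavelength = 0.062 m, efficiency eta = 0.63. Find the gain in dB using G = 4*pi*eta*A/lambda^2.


G_linear = 4*pi*0.63*9.29/0.062^2 = 19132.99
G_dB = 10*log10(19132.99) = 42.8 dB

42.8 dB


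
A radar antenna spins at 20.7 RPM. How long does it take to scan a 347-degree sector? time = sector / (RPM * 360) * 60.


t = 347 / (20.7 * 360) * 60 = 2.79 s

2.79 s


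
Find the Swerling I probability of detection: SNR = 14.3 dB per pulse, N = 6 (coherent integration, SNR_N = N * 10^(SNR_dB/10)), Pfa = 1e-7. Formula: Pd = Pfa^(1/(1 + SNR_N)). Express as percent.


SNR_lin = 10^(14.3/10) = 26.91535
SNR_N = 6 * 26.91535 = 161.4921
1/(1 + SNR_N) = 1/162.4921 = 0.0061541
Pd = (1e-7)^0.0061541 = 0.90557
Pd = 90.6%

90.6%


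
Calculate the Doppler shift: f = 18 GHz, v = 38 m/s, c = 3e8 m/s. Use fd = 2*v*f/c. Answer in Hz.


fd = 2 * 38 * 18000000000.0 / 3e8 = 4560.0 Hz

4560.0 Hz


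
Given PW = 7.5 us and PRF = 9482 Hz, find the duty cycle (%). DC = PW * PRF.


DC = 7.5e-6 * 9482 * 100 = 7.11%

7.11%


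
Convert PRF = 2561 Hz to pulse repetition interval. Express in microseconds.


PRI = 1/2561 = 0.0003904725 s = 390.5 us

390.5 us


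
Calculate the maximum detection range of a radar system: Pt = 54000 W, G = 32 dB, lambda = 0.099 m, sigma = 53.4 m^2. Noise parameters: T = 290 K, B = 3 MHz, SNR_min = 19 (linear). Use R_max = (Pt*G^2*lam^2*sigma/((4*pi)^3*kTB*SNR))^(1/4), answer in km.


G_lin = 10^(32/10) = 1584.893192
R^4 = 54000 * 1584.893192^2 * 0.099^2 * 53.4 / ((4*pi)^3 * 1.38e-23 * 290 * 3000000.0 * 19)
R^4 = 1.56828e20 m^4
R_max = (1.56828e20)^(1/4) = 111906.7 m = 111.9 km

111.9 km


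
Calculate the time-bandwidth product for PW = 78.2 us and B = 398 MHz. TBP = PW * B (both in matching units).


TBP = 78.2 * 398 = 31123.6

31123.6


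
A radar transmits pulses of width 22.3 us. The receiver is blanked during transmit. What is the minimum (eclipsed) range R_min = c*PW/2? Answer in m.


R_min = 3e8 * 22.3e-6 / 2 = 3345.0 m

3345.0 m


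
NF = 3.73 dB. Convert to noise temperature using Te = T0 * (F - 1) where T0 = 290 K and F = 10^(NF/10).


NF_lin = 10^(3.73/10) = 2.360478
Te = 290 * (2.360478 - 1) = 394.5 K

394.5 K


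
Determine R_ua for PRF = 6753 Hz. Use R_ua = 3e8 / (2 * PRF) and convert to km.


R_ua = 3e8 / (2 * 6753) = 22212.4 m = 22.2 km

22.2 km


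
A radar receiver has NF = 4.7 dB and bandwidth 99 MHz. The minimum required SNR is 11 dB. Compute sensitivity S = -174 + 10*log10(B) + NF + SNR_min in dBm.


10*log10(99000000.0) = 79.96
S = -174 + 79.96 + 4.7 + 11 = -78.3 dBm

-78.3 dBm


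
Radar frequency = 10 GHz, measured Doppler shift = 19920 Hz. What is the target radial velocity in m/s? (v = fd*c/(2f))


v = 19920 * 3e8 / (2 * 10000000000.0) = 298.8 m/s

298.8 m/s


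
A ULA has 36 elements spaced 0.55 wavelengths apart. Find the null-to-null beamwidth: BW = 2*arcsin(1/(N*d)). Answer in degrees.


1/(N*d) = 1/(36*0.55) = 0.050505
BW = 2*arcsin(0.050505) = 5.8 degrees

5.8 degrees


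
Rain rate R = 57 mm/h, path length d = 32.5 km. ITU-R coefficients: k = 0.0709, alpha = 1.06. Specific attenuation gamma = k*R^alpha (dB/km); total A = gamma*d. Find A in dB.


gamma = 0.0709 * 57^1.06 = 5.150787 dB/km
A = 5.150787 * 32.5 = 167.4 dB

167.4 dB


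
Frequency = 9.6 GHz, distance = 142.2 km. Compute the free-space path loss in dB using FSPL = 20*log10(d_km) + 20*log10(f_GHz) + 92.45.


20*log10(142.2) = 43.06
20*log10(9.6) = 19.65
FSPL = 155.2 dB

155.2 dB


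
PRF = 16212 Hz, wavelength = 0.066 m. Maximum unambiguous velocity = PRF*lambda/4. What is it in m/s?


V_ua = 16212 * 0.066 / 4 = 267.5 m/s

267.5 m/s


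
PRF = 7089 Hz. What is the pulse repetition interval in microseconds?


PRI = 1/7089 = 0.0001410636 s = 141.1 us

141.1 us


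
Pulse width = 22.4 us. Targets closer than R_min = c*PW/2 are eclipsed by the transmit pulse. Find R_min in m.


R_min = 3e8 * 22.4e-6 / 2 = 3360.0 m

3360.0 m


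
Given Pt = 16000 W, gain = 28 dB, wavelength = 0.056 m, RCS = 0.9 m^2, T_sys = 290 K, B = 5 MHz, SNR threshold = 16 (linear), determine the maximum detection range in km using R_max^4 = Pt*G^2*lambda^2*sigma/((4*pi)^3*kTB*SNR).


G_lin = 10^(28/10) = 630.957344
R^4 = 16000 * 630.957344^2 * 0.056^2 * 0.9 / ((4*pi)^3 * 1.38e-23 * 290 * 5000000.0 * 16)
R^4 = 2.82971e16 m^4
R_max = (2.82971e16)^(1/4) = 12969.9 m = 13.0 km

13.0 km


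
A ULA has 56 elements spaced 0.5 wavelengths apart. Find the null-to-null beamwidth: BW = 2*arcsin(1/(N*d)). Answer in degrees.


1/(N*d) = 1/(56*0.5) = 0.035714
BW = 2*arcsin(0.035714) = 4.1 degrees

4.1 degrees


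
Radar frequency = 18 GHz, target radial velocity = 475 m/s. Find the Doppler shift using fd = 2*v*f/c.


fd = 2 * 475 * 18000000000.0 / 3e8 = 57000.0 Hz

57000.0 Hz


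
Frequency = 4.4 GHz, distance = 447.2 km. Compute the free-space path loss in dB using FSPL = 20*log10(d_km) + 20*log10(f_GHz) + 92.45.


20*log10(447.2) = 53.01
20*log10(4.4) = 12.87
FSPL = 158.3 dB

158.3 dB


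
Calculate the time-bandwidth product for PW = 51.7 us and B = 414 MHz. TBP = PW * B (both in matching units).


TBP = 51.7 * 414 = 21403.8

21403.8


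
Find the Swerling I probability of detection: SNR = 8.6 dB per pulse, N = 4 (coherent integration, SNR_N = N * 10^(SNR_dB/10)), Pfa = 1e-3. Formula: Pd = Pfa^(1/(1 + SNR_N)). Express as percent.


SNR_lin = 10^(8.6/10) = 7.24436
SNR_N = 4 * 7.24436 = 28.97744
1/(1 + SNR_N) = 1/29.97744 = 0.0333584
Pd = (1e-3)^0.0333584 = 0.79419
Pd = 79.4%

79.4%


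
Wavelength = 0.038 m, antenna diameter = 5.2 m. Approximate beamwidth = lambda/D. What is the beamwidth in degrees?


BW_rad = 0.038 / 5.2 = 0.007308
BW_deg = 0.42 degrees

0.42 degrees


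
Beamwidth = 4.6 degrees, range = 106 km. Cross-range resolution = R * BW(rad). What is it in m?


BW_rad = 0.080285146
CR = 106000 * 0.080285146 = 8510.2 m

8510.2 m


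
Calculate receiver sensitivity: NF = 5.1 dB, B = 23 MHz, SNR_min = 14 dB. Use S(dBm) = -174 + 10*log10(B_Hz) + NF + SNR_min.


10*log10(23000000.0) = 73.62
S = -174 + 73.62 + 5.1 + 14 = -81.3 dBm

-81.3 dBm


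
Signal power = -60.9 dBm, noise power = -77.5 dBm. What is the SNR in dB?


SNR = -60.9 - (-77.5) = 16.6 dB

16.6 dB


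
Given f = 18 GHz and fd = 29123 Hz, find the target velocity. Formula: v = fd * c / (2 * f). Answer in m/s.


v = 29123 * 3e8 / (2 * 18000000000.0) = 242.7 m/s

242.7 m/s


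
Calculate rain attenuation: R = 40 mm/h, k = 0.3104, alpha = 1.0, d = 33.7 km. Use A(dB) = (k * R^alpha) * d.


gamma = 0.3104 * 40^1.0 = 12.416 dB/km
A = 12.416 * 33.7 = 418.42 dB

418.42 dB


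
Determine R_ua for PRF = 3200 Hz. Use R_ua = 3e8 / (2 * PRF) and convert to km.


R_ua = 3e8 / (2 * 3200) = 46875.0 m = 46.9 km

46.9 km


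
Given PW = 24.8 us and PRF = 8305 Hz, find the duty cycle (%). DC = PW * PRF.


DC = 24.8e-6 * 8305 * 100 = 20.6%

20.6%


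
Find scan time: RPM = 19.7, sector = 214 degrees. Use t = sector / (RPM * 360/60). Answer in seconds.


t = 214 / (19.7 * 360) * 60 = 1.81 s

1.81 s


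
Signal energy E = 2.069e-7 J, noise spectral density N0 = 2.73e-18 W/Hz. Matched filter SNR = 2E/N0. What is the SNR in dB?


SNR_lin = 2 * 2.069e-7 / 2.73e-18 = 1.516e11
SNR_dB = 10*log10(1.516e11) = 111.8 dB

111.8 dB


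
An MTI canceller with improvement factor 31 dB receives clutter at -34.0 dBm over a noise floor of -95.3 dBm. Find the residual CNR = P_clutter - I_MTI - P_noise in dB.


CNR = -34.0 - 31 - (-95.3) = 30.3 dB

30.3 dB


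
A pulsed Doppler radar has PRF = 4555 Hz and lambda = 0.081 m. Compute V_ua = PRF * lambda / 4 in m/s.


V_ua = 4555 * 0.081 / 4 = 92.2 m/s

92.2 m/s


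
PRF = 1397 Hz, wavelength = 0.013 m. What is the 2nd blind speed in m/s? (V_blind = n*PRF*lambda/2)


V_blind = 2 * 1397 * 0.013 / 2 = 18.2 m/s

18.2 m/s


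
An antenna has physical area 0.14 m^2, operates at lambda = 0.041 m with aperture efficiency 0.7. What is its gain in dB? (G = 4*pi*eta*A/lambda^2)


G_linear = 4*pi*0.7*0.14/0.041^2 = 732.6
G_dB = 10*log10(732.6) = 28.6 dB

28.6 dB


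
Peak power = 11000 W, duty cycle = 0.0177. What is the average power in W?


P_avg = 11000 * 0.0177 = 194.7 W

194.7 W


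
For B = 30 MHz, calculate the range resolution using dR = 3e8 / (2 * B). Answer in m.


dR = 3e8 / (2 * 30000000.0) = 5.0 m

5.0 m


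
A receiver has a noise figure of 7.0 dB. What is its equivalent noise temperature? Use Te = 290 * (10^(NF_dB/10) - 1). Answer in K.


NF_lin = 10^(7.0/10) = 5.011872
Te = 290 * (5.011872 - 1) = 1163.4 K

1163.4 K


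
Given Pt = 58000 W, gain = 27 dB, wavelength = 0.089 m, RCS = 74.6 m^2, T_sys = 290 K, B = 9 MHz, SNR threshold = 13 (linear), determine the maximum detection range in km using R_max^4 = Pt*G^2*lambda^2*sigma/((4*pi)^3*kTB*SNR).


G_lin = 10^(27/10) = 501.187234
R^4 = 58000 * 501.187234^2 * 0.089^2 * 74.6 / ((4*pi)^3 * 1.38e-23 * 290 * 9000000.0 * 13)
R^4 = 9.26519e18 m^4
R_max = (9.26519e18)^(1/4) = 55171.3 m = 55.2 km

55.2 km


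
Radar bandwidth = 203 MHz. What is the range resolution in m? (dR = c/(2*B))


dR = 3e8 / (2 * 203000000.0) = 0.74 m

0.74 m


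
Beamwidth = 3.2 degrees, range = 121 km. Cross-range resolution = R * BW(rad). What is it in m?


BW_rad = 0.055850536
CR = 121000 * 0.055850536 = 6757.9 m

6757.9 m


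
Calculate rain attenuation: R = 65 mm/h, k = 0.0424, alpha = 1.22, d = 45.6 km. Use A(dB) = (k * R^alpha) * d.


gamma = 0.0424 * 65^1.22 = 6.904308 dB/km
A = 6.904308 * 45.6 = 314.84 dB

314.84 dB


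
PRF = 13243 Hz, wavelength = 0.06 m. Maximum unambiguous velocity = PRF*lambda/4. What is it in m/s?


V_ua = 13243 * 0.06 / 4 = 198.6 m/s

198.6 m/s


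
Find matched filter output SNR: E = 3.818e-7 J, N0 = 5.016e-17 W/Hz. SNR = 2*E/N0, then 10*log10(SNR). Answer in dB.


SNR_lin = 2 * 3.818e-7 / 5.016e-17 = 1.522e10
SNR_dB = 10*log10(1.522e10) = 101.8 dB

101.8 dB


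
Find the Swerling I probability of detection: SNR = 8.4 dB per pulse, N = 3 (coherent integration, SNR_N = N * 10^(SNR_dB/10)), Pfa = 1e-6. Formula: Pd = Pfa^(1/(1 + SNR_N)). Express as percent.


SNR_lin = 10^(8.4/10) = 6.91831
SNR_N = 3 * 6.91831 = 20.75493
1/(1 + SNR_N) = 1/21.75493 = 0.0459666
Pd = (1e-6)^0.0459666 = 0.52991
Pd = 53.0%

53.0%


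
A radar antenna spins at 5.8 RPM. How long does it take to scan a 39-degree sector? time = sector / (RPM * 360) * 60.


t = 39 / (5.8 * 360) * 60 = 1.12 s

1.12 s


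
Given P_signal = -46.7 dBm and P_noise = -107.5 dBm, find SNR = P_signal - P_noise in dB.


SNR = -46.7 - (-107.5) = 60.8 dB

60.8 dB


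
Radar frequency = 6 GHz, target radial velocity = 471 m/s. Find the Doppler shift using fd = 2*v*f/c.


fd = 2 * 471 * 6000000000.0 / 3e8 = 18840.0 Hz

18840.0 Hz


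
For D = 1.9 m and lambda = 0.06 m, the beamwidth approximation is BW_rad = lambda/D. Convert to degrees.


BW_rad = 0.06 / 1.9 = 0.031579
BW_deg = 1.81 degrees

1.81 degrees


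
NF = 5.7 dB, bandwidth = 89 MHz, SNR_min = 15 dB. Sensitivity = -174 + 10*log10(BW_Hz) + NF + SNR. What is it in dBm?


10*log10(89000000.0) = 79.49
S = -174 + 79.49 + 5.7 + 15 = -73.8 dBm

-73.8 dBm


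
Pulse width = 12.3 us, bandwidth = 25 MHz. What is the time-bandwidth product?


TBP = 12.3 * 25 = 307.5

307.5


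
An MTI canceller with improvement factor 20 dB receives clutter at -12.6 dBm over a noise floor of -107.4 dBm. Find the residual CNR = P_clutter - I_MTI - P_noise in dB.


CNR = -12.6 - 20 - (-107.4) = 74.8 dB

74.8 dB


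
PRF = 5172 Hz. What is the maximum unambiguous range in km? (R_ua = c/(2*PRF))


R_ua = 3e8 / (2 * 5172) = 29002.3 m = 29.0 km

29.0 km


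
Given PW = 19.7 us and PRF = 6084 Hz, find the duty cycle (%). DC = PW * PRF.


DC = 19.7e-6 * 6084 * 100 = 11.99%

11.99%


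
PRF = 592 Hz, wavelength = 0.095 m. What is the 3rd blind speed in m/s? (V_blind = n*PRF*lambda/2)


V_blind = 3 * 592 * 0.095 / 2 = 84.4 m/s

84.4 m/s


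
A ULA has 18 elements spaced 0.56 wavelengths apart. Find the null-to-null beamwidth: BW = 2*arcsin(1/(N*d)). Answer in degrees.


1/(N*d) = 1/(18*0.56) = 0.099206
BW = 2*arcsin(0.099206) = 11.4 degrees

11.4 degrees


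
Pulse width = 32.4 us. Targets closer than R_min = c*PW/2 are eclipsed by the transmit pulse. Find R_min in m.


R_min = 3e8 * 32.4e-6 / 2 = 4860.0 m

4860.0 m


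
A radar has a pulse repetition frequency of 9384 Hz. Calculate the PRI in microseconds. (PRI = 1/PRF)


PRI = 1/9384 = 0.0001065644 s = 106.6 us

106.6 us


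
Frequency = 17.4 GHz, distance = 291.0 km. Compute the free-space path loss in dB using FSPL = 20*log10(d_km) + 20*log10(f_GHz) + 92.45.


20*log10(291.0) = 49.28
20*log10(17.4) = 24.81
FSPL = 166.5 dB

166.5 dB


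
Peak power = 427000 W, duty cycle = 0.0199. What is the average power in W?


P_avg = 427000 * 0.0199 = 8497.3 W

8497.3 W


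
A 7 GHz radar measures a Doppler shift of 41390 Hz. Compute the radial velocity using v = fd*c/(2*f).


v = 41390 * 3e8 / (2 * 7000000000.0) = 886.9 m/s

886.9 m/s


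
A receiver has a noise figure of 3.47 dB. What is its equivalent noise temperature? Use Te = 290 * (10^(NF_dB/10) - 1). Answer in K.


NF_lin = 10^(3.47/10) = 2.22331
Te = 290 * (2.22331 - 1) = 354.8 K

354.8 K


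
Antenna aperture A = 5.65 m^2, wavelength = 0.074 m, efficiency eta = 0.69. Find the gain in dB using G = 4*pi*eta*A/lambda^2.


G_linear = 4*pi*0.69*5.65/0.074^2 = 8946.31
G_dB = 10*log10(8946.31) = 39.5 dB

39.5 dB


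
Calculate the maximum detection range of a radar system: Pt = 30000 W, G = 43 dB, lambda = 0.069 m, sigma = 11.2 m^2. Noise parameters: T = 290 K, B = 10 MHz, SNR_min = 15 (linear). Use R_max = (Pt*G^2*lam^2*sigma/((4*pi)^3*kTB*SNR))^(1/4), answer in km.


G_lin = 10^(43/10) = 19952.62315
R^4 = 30000 * 19952.62315^2 * 0.069^2 * 11.2 / ((4*pi)^3 * 1.38e-23 * 290 * 10000000.0 * 15)
R^4 = 5.34613e20 m^4
R_max = (5.34613e20)^(1/4) = 152058.2 m = 152.1 km

152.1 km


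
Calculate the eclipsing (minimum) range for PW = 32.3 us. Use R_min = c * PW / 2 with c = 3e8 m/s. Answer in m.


R_min = 3e8 * 32.3e-6 / 2 = 4845.0 m

4845.0 m


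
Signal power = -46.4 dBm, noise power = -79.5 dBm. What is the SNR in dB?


SNR = -46.4 - (-79.5) = 33.1 dB

33.1 dB


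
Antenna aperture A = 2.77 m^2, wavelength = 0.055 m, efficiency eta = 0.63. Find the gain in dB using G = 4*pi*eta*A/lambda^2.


G_linear = 4*pi*0.63*2.77/0.055^2 = 7249.45
G_dB = 10*log10(7249.45) = 38.6 dB

38.6 dB


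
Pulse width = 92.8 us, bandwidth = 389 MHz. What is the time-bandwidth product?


TBP = 92.8 * 389 = 36099.2

36099.2


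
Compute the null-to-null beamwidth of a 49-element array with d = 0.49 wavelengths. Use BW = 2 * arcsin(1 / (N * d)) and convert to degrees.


1/(N*d) = 1/(49*0.49) = 0.041649
BW = 2*arcsin(0.041649) = 4.8 degrees

4.8 degrees


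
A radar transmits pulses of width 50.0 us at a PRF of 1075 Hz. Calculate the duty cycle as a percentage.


DC = 50.0e-6 * 1075 * 100 = 5.38%

5.38%


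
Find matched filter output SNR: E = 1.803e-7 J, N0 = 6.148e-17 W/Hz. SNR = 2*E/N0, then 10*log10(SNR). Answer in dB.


SNR_lin = 2 * 1.803e-7 / 6.148e-17 = 5.865e9
SNR_dB = 10*log10(5.865e9) = 97.7 dB

97.7 dB


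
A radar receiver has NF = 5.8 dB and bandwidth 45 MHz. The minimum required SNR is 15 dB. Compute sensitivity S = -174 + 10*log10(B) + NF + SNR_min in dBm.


10*log10(45000000.0) = 76.53
S = -174 + 76.53 + 5.8 + 15 = -76.7 dBm

-76.7 dBm


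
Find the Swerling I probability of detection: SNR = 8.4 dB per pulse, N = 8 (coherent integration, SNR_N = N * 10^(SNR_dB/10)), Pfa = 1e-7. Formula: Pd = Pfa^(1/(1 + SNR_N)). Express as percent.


SNR_lin = 10^(8.4/10) = 6.91831
SNR_N = 8 * 6.91831 = 55.34648
1/(1 + SNR_N) = 1/56.34648 = 0.0177473
Pd = (1e-7)^0.0177473 = 0.75122
Pd = 75.1%

75.1%


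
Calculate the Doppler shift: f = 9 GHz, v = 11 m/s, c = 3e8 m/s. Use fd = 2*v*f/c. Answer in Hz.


fd = 2 * 11 * 9000000000.0 / 3e8 = 660.0 Hz

660.0 Hz


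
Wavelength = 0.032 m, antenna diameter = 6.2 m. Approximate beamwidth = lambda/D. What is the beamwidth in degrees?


BW_rad = 0.032 / 6.2 = 0.005161
BW_deg = 0.3 degrees

0.3 degrees


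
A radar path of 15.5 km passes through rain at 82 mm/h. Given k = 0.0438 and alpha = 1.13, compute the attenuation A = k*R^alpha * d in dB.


gamma = 0.0438 * 82^1.13 = 6.369184 dB/km
A = 6.369184 * 15.5 = 98.72 dB

98.72 dB


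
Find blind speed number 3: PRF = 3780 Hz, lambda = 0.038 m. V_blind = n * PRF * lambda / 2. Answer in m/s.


V_blind = 3 * 3780 * 0.038 / 2 = 215.5 m/s

215.5 m/s


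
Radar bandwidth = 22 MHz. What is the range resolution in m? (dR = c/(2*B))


dR = 3e8 / (2 * 22000000.0) = 6.82 m

6.82 m


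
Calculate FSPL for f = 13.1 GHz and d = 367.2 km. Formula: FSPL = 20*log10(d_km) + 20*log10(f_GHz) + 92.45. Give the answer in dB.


20*log10(367.2) = 51.3
20*log10(13.1) = 22.35
FSPL = 166.1 dB

166.1 dB


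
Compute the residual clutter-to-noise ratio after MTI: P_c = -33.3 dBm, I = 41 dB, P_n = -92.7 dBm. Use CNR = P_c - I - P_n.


CNR = -33.3 - 41 - (-92.7) = 18.4 dB

18.4 dB


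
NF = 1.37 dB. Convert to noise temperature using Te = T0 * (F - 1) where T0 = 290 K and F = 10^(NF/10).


NF_lin = 10^(1.37/10) = 1.370882
Te = 290 * (1.370882 - 1) = 107.6 K

107.6 K


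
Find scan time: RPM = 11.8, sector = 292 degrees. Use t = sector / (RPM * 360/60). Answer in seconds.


t = 292 / (11.8 * 360) * 60 = 4.12 s

4.12 s


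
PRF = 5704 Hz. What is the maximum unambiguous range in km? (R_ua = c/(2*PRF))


R_ua = 3e8 / (2 * 5704) = 26297.3 m = 26.3 km

26.3 km


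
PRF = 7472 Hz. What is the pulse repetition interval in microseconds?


PRI = 1/7472 = 0.000133833 s = 133.8 us

133.8 us


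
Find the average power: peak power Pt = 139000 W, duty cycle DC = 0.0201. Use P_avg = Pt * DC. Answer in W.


P_avg = 139000 * 0.0201 = 2793.9 W

2793.9 W


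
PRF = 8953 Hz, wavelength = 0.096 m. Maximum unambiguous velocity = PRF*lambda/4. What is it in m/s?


V_ua = 8953 * 0.096 / 4 = 214.9 m/s

214.9 m/s


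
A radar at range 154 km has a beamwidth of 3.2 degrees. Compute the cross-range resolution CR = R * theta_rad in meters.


BW_rad = 0.055850536
CR = 154000 * 0.055850536 = 8601.0 m

8601.0 m


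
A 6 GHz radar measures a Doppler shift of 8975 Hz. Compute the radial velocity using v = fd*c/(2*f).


v = 8975 * 3e8 / (2 * 6000000000.0) = 224.4 m/s

224.4 m/s


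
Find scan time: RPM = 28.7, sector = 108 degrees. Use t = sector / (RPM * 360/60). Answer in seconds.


t = 108 / (28.7 * 360) * 60 = 0.63 s

0.63 s


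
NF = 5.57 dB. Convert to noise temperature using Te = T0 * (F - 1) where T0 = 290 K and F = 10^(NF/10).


NF_lin = 10^(5.57/10) = 3.605786
Te = 290 * (3.605786 - 1) = 755.7 K

755.7 K


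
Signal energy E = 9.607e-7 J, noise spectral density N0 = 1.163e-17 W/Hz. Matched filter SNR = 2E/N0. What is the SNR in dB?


SNR_lin = 2 * 9.607e-7 / 1.163e-17 = 1.652e11
SNR_dB = 10*log10(1.652e11) = 112.2 dB

112.2 dB


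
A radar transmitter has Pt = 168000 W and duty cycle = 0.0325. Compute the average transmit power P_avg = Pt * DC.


P_avg = 168000 * 0.0325 = 5460.0 W

5460.0 W


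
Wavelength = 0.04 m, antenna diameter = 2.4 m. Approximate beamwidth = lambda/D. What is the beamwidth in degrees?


BW_rad = 0.04 / 2.4 = 0.016667
BW_deg = 0.95 degrees

0.95 degrees


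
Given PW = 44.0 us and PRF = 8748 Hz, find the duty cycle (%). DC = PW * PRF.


DC = 44.0e-6 * 8748 * 100 = 38.49%

38.49%


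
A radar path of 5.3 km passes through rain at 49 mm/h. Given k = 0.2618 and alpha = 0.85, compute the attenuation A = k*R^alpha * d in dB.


gamma = 0.2618 * 49^0.85 = 7.155439 dB/km
A = 7.155439 * 5.3 = 37.92 dB

37.92 dB


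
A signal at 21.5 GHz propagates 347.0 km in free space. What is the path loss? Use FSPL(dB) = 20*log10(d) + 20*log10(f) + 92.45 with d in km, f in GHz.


20*log10(347.0) = 50.81
20*log10(21.5) = 26.65
FSPL = 169.9 dB

169.9 dB


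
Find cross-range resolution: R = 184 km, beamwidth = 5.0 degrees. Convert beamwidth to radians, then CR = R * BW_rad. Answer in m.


BW_rad = 0.087266463
CR = 184000 * 0.087266463 = 16057.0 m

16057.0 m


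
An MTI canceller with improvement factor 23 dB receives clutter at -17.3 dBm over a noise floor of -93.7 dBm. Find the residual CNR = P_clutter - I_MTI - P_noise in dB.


CNR = -17.3 - 23 - (-93.7) = 53.4 dB

53.4 dB


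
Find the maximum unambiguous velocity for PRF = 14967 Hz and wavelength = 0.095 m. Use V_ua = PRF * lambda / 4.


V_ua = 14967 * 0.095 / 4 = 355.5 m/s

355.5 m/s


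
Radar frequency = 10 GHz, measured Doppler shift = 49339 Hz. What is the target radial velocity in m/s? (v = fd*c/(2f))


v = 49339 * 3e8 / (2 * 10000000000.0) = 740.1 m/s

740.1 m/s


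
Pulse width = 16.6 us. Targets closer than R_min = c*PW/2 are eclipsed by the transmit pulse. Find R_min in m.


R_min = 3e8 * 16.6e-6 / 2 = 2490.0 m

2490.0 m


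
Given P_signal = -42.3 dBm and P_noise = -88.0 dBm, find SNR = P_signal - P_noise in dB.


SNR = -42.3 - (-88.0) = 45.7 dB

45.7 dB


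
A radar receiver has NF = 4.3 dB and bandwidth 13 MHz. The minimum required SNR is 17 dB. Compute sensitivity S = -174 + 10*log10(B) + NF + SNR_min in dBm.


10*log10(13000000.0) = 71.14
S = -174 + 71.14 + 4.3 + 17 = -81.6 dBm

-81.6 dBm


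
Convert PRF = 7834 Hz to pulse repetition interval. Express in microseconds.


PRI = 1/7834 = 0.0001276487 s = 127.6 us

127.6 us


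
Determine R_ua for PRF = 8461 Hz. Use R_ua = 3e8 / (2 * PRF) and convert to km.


R_ua = 3e8 / (2 * 8461) = 17728.4 m = 17.7 km

17.7 km


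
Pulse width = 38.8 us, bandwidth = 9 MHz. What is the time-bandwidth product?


TBP = 38.8 * 9 = 349.2

349.2


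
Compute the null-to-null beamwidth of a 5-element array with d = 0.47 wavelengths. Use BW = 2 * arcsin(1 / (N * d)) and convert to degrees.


1/(N*d) = 1/(5*0.47) = 0.425532
BW = 2*arcsin(0.425532) = 50.4 degrees

50.4 degrees


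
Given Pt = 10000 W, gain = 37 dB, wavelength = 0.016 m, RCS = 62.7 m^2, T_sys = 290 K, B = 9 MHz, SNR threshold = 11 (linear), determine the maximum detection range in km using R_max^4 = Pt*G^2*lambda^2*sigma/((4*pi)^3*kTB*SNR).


G_lin = 10^(37/10) = 5011.872336
R^4 = 10000 * 5011.872336^2 * 0.016^2 * 62.7 / ((4*pi)^3 * 1.38e-23 * 290 * 9000000.0 * 11)
R^4 = 5.12821e18 m^4
R_max = (5.12821e18)^(1/4) = 47587.3 m = 47.6 km

47.6 km


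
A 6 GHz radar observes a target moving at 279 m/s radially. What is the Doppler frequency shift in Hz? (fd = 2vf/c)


fd = 2 * 279 * 6000000000.0 / 3e8 = 11160.0 Hz

11160.0 Hz


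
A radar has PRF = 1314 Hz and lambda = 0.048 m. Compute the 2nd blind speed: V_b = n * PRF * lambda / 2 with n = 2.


V_blind = 2 * 1314 * 0.048 / 2 = 63.1 m/s

63.1 m/s


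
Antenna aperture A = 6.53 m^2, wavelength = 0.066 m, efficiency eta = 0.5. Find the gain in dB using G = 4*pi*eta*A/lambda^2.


G_linear = 4*pi*0.5*6.53/0.066^2 = 9419.01
G_dB = 10*log10(9419.01) = 39.7 dB

39.7 dB


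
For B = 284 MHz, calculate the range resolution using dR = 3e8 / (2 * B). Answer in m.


dR = 3e8 / (2 * 284000000.0) = 0.53 m

0.53 m


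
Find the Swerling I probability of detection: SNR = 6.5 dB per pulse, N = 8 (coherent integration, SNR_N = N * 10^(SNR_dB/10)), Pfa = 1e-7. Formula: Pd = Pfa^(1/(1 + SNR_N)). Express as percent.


SNR_lin = 10^(6.5/10) = 4.46684
SNR_N = 8 * 4.46684 = 35.73472
1/(1 + SNR_N) = 1/36.73472 = 0.0272222
Pd = (1e-7)^0.0272222 = 0.64483
Pd = 64.5%

64.5%


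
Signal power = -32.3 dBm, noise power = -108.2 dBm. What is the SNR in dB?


SNR = -32.3 - (-108.2) = 75.9 dB

75.9 dB


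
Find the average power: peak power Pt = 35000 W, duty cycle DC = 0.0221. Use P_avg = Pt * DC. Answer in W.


P_avg = 35000 * 0.0221 = 773.5 W

773.5 W


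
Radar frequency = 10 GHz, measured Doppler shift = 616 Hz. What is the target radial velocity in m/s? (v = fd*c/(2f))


v = 616 * 3e8 / (2 * 10000000000.0) = 9.2 m/s

9.2 m/s


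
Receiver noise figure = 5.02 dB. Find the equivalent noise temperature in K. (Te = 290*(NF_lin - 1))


NF_lin = 10^(5.02/10) = 3.176874
Te = 290 * (3.176874 - 1) = 631.3 K

631.3 K


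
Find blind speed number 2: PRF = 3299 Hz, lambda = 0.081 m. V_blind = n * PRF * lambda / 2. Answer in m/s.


V_blind = 2 * 3299 * 0.081 / 2 = 267.2 m/s

267.2 m/s


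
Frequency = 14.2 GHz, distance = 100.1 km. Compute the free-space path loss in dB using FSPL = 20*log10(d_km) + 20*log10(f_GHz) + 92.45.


20*log10(100.1) = 40.01
20*log10(14.2) = 23.05
FSPL = 155.5 dB

155.5 dB


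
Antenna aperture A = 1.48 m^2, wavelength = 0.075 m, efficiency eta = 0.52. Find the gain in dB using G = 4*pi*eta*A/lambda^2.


G_linear = 4*pi*0.52*1.48/0.075^2 = 1719.3
G_dB = 10*log10(1719.3) = 32.4 dB

32.4 dB


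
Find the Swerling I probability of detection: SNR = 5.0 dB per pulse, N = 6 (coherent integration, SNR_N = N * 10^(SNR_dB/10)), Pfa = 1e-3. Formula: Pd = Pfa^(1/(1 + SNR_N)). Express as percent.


SNR_lin = 10^(5.0/10) = 3.16228
SNR_N = 6 * 3.16228 = 18.97368
1/(1 + SNR_N) = 1/19.97368 = 0.0500659
Pd = (1e-3)^0.0500659 = 0.70762
Pd = 70.8%

70.8%


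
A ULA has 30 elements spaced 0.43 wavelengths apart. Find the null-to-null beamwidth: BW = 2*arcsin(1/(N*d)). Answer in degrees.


1/(N*d) = 1/(30*0.43) = 0.077519
BW = 2*arcsin(0.077519) = 8.9 degrees

8.9 degrees


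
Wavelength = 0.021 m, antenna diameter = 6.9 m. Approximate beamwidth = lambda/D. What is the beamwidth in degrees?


BW_rad = 0.021 / 6.9 = 0.003043
BW_deg = 0.17 degrees

0.17 degrees


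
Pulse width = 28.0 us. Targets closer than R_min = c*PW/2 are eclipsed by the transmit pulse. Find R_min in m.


R_min = 3e8 * 28.0e-6 / 2 = 4200.0 m

4200.0 m


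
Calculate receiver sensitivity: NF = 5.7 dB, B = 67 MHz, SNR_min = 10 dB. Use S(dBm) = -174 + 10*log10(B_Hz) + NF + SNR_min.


10*log10(67000000.0) = 78.26
S = -174 + 78.26 + 5.7 + 10 = -80.0 dBm

-80.0 dBm


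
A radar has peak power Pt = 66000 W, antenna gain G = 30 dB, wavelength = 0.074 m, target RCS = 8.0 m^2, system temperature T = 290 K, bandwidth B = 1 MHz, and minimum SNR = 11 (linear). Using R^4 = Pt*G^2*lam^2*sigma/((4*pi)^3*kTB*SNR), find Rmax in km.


G_lin = 10^(30/10) = 1000.0
R^4 = 66000 * 1000.0^2 * 0.074^2 * 8.0 / ((4*pi)^3 * 1.38e-23 * 290 * 1000000.0 * 11)
R^4 = 3.30977e19 m^4
R_max = (3.30977e19)^(1/4) = 75848.9 m = 75.8 km

75.8 km


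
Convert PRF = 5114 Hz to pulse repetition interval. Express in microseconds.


PRI = 1/5114 = 0.0001955417 s = 195.5 us

195.5 us


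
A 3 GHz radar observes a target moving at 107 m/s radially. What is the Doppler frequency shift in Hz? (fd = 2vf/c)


fd = 2 * 107 * 3000000000.0 / 3e8 = 2140.0 Hz

2140.0 Hz


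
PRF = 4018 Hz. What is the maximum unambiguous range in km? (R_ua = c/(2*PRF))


R_ua = 3e8 / (2 * 4018) = 37332.0 m = 37.3 km

37.3 km


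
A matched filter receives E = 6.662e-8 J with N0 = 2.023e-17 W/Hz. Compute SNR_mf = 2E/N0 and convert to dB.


SNR_lin = 2 * 6.662e-8 / 2.023e-17 = 6.586e9
SNR_dB = 10*log10(6.586e9) = 98.2 dB

98.2 dB


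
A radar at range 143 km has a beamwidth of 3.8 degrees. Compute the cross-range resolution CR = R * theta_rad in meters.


BW_rad = 0.066322512
CR = 143000 * 0.066322512 = 9484.1 m

9484.1 m


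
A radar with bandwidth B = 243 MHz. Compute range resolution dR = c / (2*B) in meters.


dR = 3e8 / (2 * 243000000.0) = 0.62 m

0.62 m


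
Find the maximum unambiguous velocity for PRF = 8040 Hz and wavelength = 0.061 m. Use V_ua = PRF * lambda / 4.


V_ua = 8040 * 0.061 / 4 = 122.6 m/s

122.6 m/s


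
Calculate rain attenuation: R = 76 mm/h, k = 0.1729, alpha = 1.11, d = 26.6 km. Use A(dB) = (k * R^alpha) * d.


gamma = 0.1729 * 76^1.11 = 21.159143 dB/km
A = 21.159143 * 26.6 = 562.83 dB

562.83 dB


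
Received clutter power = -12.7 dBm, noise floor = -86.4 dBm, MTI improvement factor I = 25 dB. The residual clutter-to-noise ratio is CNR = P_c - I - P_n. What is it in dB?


CNR = -12.7 - 25 - (-86.4) = 48.7 dB

48.7 dB


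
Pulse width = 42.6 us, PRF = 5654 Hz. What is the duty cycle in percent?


DC = 42.6e-6 * 5654 * 100 = 24.09%

24.09%


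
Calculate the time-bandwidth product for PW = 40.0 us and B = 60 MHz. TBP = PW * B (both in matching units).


TBP = 40.0 * 60 = 2400.0

2400.0


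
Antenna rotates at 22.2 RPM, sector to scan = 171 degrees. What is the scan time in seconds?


t = 171 / (22.2 * 360) * 60 = 1.28 s

1.28 s


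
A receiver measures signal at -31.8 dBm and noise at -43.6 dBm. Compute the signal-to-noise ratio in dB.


SNR = -31.8 - (-43.6) = 11.8 dB

11.8 dB


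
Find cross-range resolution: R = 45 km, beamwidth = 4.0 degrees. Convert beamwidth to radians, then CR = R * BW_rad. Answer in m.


BW_rad = 0.06981317
CR = 45000 * 0.06981317 = 3141.6 m

3141.6 m


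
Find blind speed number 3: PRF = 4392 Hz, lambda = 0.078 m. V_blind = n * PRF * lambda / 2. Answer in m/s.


V_blind = 3 * 4392 * 0.078 / 2 = 513.9 m/s

513.9 m/s


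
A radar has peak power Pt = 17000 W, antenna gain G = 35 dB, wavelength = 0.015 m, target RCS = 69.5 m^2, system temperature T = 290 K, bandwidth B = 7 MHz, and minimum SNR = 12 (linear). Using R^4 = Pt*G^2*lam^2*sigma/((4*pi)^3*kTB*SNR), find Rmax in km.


G_lin = 10^(35/10) = 3162.27766
R^4 = 17000 * 3162.27766^2 * 0.015^2 * 69.5 / ((4*pi)^3 * 1.38e-23 * 290 * 7000000.0 * 12)
R^4 = 3.98502e18 m^4
R_max = (3.98502e18)^(1/4) = 44679.4 m = 44.7 km

44.7 km


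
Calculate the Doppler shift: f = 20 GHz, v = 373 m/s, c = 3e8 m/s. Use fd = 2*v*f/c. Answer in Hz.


fd = 2 * 373 * 20000000000.0 / 3e8 = 49733.3 Hz

49733.3 Hz


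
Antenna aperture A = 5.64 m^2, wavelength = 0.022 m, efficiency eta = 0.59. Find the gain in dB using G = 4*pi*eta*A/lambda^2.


G_linear = 4*pi*0.59*5.64/0.022^2 = 86396.39
G_dB = 10*log10(86396.39) = 49.4 dB

49.4 dB


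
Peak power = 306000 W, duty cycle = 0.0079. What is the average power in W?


P_avg = 306000 * 0.0079 = 2417.4 W

2417.4 W


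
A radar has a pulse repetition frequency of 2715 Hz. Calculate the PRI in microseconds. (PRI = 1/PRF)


PRI = 1/2715 = 0.0003683241 s = 368.3 us

368.3 us


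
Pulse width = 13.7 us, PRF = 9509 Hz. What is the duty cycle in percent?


DC = 13.7e-6 * 9509 * 100 = 13.03%

13.03%


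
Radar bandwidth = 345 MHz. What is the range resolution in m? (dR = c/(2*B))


dR = 3e8 / (2 * 345000000.0) = 0.43 m

0.43 m


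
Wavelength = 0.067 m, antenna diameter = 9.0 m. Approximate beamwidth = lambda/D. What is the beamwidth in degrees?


BW_rad = 0.067 / 9.0 = 0.007444
BW_deg = 0.43 degrees

0.43 degrees


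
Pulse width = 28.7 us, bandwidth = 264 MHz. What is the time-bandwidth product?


TBP = 28.7 * 264 = 7576.8

7576.8


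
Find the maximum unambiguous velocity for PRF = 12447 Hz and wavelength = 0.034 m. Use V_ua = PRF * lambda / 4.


V_ua = 12447 * 0.034 / 4 = 105.8 m/s

105.8 m/s


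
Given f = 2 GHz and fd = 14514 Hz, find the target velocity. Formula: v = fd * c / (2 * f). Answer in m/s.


v = 14514 * 3e8 / (2 * 2000000000.0) = 1088.6 m/s

1088.6 m/s


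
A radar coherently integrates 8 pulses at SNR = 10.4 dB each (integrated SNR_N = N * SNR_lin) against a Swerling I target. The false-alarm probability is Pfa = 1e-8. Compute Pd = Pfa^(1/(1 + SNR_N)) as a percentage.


SNR_lin = 10^(10.4/10) = 10.96478
SNR_N = 8 * 10.96478 = 87.71824
1/(1 + SNR_N) = 1/88.71824 = 0.0112716
Pd = (1e-8)^0.0112716 = 0.81251
Pd = 81.3%

81.3%


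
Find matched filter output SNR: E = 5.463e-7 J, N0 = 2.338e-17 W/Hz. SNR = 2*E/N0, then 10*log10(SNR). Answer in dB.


SNR_lin = 2 * 5.463e-7 / 2.338e-17 = 4.673e10
SNR_dB = 10*log10(4.673e10) = 106.7 dB

106.7 dB


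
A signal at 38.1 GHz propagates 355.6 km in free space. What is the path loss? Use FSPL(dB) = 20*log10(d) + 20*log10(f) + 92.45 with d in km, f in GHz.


20*log10(355.6) = 51.02
20*log10(38.1) = 31.62
FSPL = 175.1 dB

175.1 dB


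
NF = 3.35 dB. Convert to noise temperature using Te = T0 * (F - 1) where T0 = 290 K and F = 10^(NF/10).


NF_lin = 10^(3.35/10) = 2.162719
Te = 290 * (2.162719 - 1) = 337.2 K

337.2 K


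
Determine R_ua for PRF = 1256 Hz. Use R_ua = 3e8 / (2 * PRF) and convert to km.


R_ua = 3e8 / (2 * 1256) = 119426.8 m = 119.4 km

119.4 km


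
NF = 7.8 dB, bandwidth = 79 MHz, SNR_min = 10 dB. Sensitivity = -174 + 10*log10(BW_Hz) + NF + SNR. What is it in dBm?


10*log10(79000000.0) = 78.98
S = -174 + 78.98 + 7.8 + 10 = -77.2 dBm

-77.2 dBm


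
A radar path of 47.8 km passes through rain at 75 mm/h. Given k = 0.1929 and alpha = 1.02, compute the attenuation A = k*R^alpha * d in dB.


gamma = 0.1929 * 75^1.02 = 15.772289 dB/km
A = 15.772289 * 47.8 = 753.92 dB

753.92 dB


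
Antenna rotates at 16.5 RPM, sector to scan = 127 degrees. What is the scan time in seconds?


t = 127 / (16.5 * 360) * 60 = 1.28 s

1.28 s


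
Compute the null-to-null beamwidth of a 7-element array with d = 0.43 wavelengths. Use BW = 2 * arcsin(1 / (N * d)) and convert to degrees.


1/(N*d) = 1/(7*0.43) = 0.332226
BW = 2*arcsin(0.332226) = 38.8 degrees

38.8 degrees


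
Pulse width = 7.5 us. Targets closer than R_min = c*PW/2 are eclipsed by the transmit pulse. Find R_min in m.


R_min = 3e8 * 7.5e-6 / 2 = 1125.0 m

1125.0 m


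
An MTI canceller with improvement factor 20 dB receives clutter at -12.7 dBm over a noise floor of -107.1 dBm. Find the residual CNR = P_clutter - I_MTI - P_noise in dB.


CNR = -12.7 - 20 - (-107.1) = 74.4 dB

74.4 dB
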